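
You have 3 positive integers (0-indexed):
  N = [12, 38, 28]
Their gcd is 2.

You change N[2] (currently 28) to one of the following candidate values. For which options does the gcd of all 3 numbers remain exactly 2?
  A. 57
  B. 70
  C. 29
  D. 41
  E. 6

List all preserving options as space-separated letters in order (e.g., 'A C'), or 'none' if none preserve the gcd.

Old gcd = 2; gcd of others (without N[2]) = 2
New gcd for candidate v: gcd(2, v). Preserves old gcd iff gcd(2, v) = 2.
  Option A: v=57, gcd(2,57)=1 -> changes
  Option B: v=70, gcd(2,70)=2 -> preserves
  Option C: v=29, gcd(2,29)=1 -> changes
  Option D: v=41, gcd(2,41)=1 -> changes
  Option E: v=6, gcd(2,6)=2 -> preserves

Answer: B E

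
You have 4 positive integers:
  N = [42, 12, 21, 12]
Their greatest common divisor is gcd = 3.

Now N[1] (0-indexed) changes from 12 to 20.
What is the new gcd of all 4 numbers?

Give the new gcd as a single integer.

Answer: 1

Derivation:
Numbers: [42, 12, 21, 12], gcd = 3
Change: index 1, 12 -> 20
gcd of the OTHER numbers (without index 1): gcd([42, 21, 12]) = 3
New gcd = gcd(g_others, new_val) = gcd(3, 20) = 1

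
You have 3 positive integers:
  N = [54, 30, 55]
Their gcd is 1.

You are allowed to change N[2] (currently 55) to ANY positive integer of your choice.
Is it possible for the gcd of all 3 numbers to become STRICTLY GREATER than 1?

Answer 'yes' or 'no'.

Answer: yes

Derivation:
Current gcd = 1
gcd of all OTHER numbers (without N[2]=55): gcd([54, 30]) = 6
The new gcd after any change is gcd(6, new_value).
This can be at most 6.
Since 6 > old gcd 1, the gcd CAN increase (e.g., set N[2] = 6).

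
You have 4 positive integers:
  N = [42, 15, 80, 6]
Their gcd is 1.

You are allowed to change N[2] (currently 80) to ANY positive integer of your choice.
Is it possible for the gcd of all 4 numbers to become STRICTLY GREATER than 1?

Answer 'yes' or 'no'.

Answer: yes

Derivation:
Current gcd = 1
gcd of all OTHER numbers (without N[2]=80): gcd([42, 15, 6]) = 3
The new gcd after any change is gcd(3, new_value).
This can be at most 3.
Since 3 > old gcd 1, the gcd CAN increase (e.g., set N[2] = 3).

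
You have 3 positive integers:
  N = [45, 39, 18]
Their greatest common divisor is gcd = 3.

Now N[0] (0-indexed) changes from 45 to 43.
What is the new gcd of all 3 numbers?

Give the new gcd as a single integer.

Answer: 1

Derivation:
Numbers: [45, 39, 18], gcd = 3
Change: index 0, 45 -> 43
gcd of the OTHER numbers (without index 0): gcd([39, 18]) = 3
New gcd = gcd(g_others, new_val) = gcd(3, 43) = 1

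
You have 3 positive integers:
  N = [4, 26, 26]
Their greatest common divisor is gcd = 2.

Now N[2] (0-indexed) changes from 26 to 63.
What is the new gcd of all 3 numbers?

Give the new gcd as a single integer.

Numbers: [4, 26, 26], gcd = 2
Change: index 2, 26 -> 63
gcd of the OTHER numbers (without index 2): gcd([4, 26]) = 2
New gcd = gcd(g_others, new_val) = gcd(2, 63) = 1

Answer: 1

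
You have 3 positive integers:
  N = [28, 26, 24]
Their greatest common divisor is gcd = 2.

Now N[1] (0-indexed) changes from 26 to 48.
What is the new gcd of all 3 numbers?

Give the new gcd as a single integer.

Numbers: [28, 26, 24], gcd = 2
Change: index 1, 26 -> 48
gcd of the OTHER numbers (without index 1): gcd([28, 24]) = 4
New gcd = gcd(g_others, new_val) = gcd(4, 48) = 4

Answer: 4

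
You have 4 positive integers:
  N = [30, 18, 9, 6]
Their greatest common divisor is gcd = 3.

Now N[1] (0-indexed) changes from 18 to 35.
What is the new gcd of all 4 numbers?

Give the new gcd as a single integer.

Numbers: [30, 18, 9, 6], gcd = 3
Change: index 1, 18 -> 35
gcd of the OTHER numbers (without index 1): gcd([30, 9, 6]) = 3
New gcd = gcd(g_others, new_val) = gcd(3, 35) = 1

Answer: 1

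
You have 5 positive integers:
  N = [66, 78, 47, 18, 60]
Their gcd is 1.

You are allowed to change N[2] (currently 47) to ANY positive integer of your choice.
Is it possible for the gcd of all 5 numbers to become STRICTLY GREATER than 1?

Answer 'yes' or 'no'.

Answer: yes

Derivation:
Current gcd = 1
gcd of all OTHER numbers (without N[2]=47): gcd([66, 78, 18, 60]) = 6
The new gcd after any change is gcd(6, new_value).
This can be at most 6.
Since 6 > old gcd 1, the gcd CAN increase (e.g., set N[2] = 6).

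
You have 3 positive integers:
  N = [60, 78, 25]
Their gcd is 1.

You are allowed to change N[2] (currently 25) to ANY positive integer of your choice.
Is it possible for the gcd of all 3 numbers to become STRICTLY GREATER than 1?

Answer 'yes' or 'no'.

Current gcd = 1
gcd of all OTHER numbers (without N[2]=25): gcd([60, 78]) = 6
The new gcd after any change is gcd(6, new_value).
This can be at most 6.
Since 6 > old gcd 1, the gcd CAN increase (e.g., set N[2] = 6).

Answer: yes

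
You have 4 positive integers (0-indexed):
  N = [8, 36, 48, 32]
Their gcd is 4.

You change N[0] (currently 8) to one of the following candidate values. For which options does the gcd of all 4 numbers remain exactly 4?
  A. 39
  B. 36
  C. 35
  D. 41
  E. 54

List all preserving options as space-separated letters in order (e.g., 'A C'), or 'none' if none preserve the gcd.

Answer: B

Derivation:
Old gcd = 4; gcd of others (without N[0]) = 4
New gcd for candidate v: gcd(4, v). Preserves old gcd iff gcd(4, v) = 4.
  Option A: v=39, gcd(4,39)=1 -> changes
  Option B: v=36, gcd(4,36)=4 -> preserves
  Option C: v=35, gcd(4,35)=1 -> changes
  Option D: v=41, gcd(4,41)=1 -> changes
  Option E: v=54, gcd(4,54)=2 -> changes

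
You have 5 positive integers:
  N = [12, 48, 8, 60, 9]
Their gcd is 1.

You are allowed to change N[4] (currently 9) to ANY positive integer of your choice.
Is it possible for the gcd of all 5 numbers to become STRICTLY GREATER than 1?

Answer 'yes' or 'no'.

Answer: yes

Derivation:
Current gcd = 1
gcd of all OTHER numbers (without N[4]=9): gcd([12, 48, 8, 60]) = 4
The new gcd after any change is gcd(4, new_value).
This can be at most 4.
Since 4 > old gcd 1, the gcd CAN increase (e.g., set N[4] = 4).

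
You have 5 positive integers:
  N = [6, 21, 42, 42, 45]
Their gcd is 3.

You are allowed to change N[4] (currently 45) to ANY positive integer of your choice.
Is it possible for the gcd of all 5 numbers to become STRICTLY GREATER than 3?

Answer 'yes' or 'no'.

Answer: no

Derivation:
Current gcd = 3
gcd of all OTHER numbers (without N[4]=45): gcd([6, 21, 42, 42]) = 3
The new gcd after any change is gcd(3, new_value).
This can be at most 3.
Since 3 = old gcd 3, the gcd can only stay the same or decrease.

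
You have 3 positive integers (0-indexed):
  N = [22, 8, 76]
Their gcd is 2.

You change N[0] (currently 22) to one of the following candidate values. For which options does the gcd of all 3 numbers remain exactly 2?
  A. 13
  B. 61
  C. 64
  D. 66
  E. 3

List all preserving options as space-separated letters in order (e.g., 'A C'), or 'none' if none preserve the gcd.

Old gcd = 2; gcd of others (without N[0]) = 4
New gcd for candidate v: gcd(4, v). Preserves old gcd iff gcd(4, v) = 2.
  Option A: v=13, gcd(4,13)=1 -> changes
  Option B: v=61, gcd(4,61)=1 -> changes
  Option C: v=64, gcd(4,64)=4 -> changes
  Option D: v=66, gcd(4,66)=2 -> preserves
  Option E: v=3, gcd(4,3)=1 -> changes

Answer: D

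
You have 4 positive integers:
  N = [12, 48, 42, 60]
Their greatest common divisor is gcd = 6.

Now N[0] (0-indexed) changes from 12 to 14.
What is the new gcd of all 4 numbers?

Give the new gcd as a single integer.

Numbers: [12, 48, 42, 60], gcd = 6
Change: index 0, 12 -> 14
gcd of the OTHER numbers (without index 0): gcd([48, 42, 60]) = 6
New gcd = gcd(g_others, new_val) = gcd(6, 14) = 2

Answer: 2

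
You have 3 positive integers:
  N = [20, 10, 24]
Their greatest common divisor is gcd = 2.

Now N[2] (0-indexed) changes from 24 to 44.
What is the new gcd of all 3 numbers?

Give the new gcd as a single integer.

Numbers: [20, 10, 24], gcd = 2
Change: index 2, 24 -> 44
gcd of the OTHER numbers (without index 2): gcd([20, 10]) = 10
New gcd = gcd(g_others, new_val) = gcd(10, 44) = 2

Answer: 2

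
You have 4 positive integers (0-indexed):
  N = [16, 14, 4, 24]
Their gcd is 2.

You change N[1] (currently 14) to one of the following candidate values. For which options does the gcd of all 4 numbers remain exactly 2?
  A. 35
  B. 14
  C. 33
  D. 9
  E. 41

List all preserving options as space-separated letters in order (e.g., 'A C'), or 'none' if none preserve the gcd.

Old gcd = 2; gcd of others (without N[1]) = 4
New gcd for candidate v: gcd(4, v). Preserves old gcd iff gcd(4, v) = 2.
  Option A: v=35, gcd(4,35)=1 -> changes
  Option B: v=14, gcd(4,14)=2 -> preserves
  Option C: v=33, gcd(4,33)=1 -> changes
  Option D: v=9, gcd(4,9)=1 -> changes
  Option E: v=41, gcd(4,41)=1 -> changes

Answer: B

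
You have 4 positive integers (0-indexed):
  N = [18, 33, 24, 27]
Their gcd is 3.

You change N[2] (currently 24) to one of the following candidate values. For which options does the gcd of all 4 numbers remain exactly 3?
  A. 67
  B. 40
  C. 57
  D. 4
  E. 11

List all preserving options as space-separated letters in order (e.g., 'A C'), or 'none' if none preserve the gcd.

Answer: C

Derivation:
Old gcd = 3; gcd of others (without N[2]) = 3
New gcd for candidate v: gcd(3, v). Preserves old gcd iff gcd(3, v) = 3.
  Option A: v=67, gcd(3,67)=1 -> changes
  Option B: v=40, gcd(3,40)=1 -> changes
  Option C: v=57, gcd(3,57)=3 -> preserves
  Option D: v=4, gcd(3,4)=1 -> changes
  Option E: v=11, gcd(3,11)=1 -> changes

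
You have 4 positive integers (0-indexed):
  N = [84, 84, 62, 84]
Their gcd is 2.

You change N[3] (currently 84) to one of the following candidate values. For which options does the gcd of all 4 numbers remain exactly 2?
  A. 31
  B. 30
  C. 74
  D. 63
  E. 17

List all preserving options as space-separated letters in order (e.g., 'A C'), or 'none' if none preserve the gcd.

Answer: B C

Derivation:
Old gcd = 2; gcd of others (without N[3]) = 2
New gcd for candidate v: gcd(2, v). Preserves old gcd iff gcd(2, v) = 2.
  Option A: v=31, gcd(2,31)=1 -> changes
  Option B: v=30, gcd(2,30)=2 -> preserves
  Option C: v=74, gcd(2,74)=2 -> preserves
  Option D: v=63, gcd(2,63)=1 -> changes
  Option E: v=17, gcd(2,17)=1 -> changes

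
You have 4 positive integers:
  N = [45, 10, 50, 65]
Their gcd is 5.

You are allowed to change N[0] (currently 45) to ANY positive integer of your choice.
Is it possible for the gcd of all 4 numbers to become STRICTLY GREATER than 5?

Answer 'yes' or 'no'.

Answer: no

Derivation:
Current gcd = 5
gcd of all OTHER numbers (without N[0]=45): gcd([10, 50, 65]) = 5
The new gcd after any change is gcd(5, new_value).
This can be at most 5.
Since 5 = old gcd 5, the gcd can only stay the same or decrease.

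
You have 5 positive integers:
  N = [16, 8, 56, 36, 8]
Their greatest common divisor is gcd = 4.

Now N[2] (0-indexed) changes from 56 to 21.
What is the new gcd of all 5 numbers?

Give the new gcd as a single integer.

Numbers: [16, 8, 56, 36, 8], gcd = 4
Change: index 2, 56 -> 21
gcd of the OTHER numbers (without index 2): gcd([16, 8, 36, 8]) = 4
New gcd = gcd(g_others, new_val) = gcd(4, 21) = 1

Answer: 1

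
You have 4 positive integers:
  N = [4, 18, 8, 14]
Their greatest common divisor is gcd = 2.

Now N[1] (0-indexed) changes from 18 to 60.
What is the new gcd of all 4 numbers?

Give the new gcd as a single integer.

Answer: 2

Derivation:
Numbers: [4, 18, 8, 14], gcd = 2
Change: index 1, 18 -> 60
gcd of the OTHER numbers (without index 1): gcd([4, 8, 14]) = 2
New gcd = gcd(g_others, new_val) = gcd(2, 60) = 2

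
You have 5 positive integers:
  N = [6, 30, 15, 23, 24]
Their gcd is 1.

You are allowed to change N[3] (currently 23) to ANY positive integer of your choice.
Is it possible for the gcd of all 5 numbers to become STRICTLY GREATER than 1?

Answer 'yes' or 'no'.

Answer: yes

Derivation:
Current gcd = 1
gcd of all OTHER numbers (without N[3]=23): gcd([6, 30, 15, 24]) = 3
The new gcd after any change is gcd(3, new_value).
This can be at most 3.
Since 3 > old gcd 1, the gcd CAN increase (e.g., set N[3] = 3).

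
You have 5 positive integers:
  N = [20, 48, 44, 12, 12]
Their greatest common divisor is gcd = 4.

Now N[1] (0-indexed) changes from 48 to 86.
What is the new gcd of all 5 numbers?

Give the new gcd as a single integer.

Numbers: [20, 48, 44, 12, 12], gcd = 4
Change: index 1, 48 -> 86
gcd of the OTHER numbers (without index 1): gcd([20, 44, 12, 12]) = 4
New gcd = gcd(g_others, new_val) = gcd(4, 86) = 2

Answer: 2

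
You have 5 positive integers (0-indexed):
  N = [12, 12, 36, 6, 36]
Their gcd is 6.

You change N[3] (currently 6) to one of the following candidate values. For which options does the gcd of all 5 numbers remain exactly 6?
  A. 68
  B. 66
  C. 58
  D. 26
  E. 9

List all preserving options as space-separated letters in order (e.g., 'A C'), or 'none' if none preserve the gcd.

Answer: B

Derivation:
Old gcd = 6; gcd of others (without N[3]) = 12
New gcd for candidate v: gcd(12, v). Preserves old gcd iff gcd(12, v) = 6.
  Option A: v=68, gcd(12,68)=4 -> changes
  Option B: v=66, gcd(12,66)=6 -> preserves
  Option C: v=58, gcd(12,58)=2 -> changes
  Option D: v=26, gcd(12,26)=2 -> changes
  Option E: v=9, gcd(12,9)=3 -> changes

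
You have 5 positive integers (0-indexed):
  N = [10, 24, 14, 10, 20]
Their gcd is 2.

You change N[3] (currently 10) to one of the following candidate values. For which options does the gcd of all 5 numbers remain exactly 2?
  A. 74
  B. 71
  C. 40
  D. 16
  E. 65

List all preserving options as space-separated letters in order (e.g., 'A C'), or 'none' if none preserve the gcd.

Answer: A C D

Derivation:
Old gcd = 2; gcd of others (without N[3]) = 2
New gcd for candidate v: gcd(2, v). Preserves old gcd iff gcd(2, v) = 2.
  Option A: v=74, gcd(2,74)=2 -> preserves
  Option B: v=71, gcd(2,71)=1 -> changes
  Option C: v=40, gcd(2,40)=2 -> preserves
  Option D: v=16, gcd(2,16)=2 -> preserves
  Option E: v=65, gcd(2,65)=1 -> changes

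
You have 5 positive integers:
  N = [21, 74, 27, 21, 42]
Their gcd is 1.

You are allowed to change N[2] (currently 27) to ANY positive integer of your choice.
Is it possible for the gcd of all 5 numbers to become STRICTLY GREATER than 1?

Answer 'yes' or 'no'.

Current gcd = 1
gcd of all OTHER numbers (without N[2]=27): gcd([21, 74, 21, 42]) = 1
The new gcd after any change is gcd(1, new_value).
This can be at most 1.
Since 1 = old gcd 1, the gcd can only stay the same or decrease.

Answer: no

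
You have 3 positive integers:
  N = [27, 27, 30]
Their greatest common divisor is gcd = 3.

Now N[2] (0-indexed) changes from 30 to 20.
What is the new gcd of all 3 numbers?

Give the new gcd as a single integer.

Numbers: [27, 27, 30], gcd = 3
Change: index 2, 30 -> 20
gcd of the OTHER numbers (without index 2): gcd([27, 27]) = 27
New gcd = gcd(g_others, new_val) = gcd(27, 20) = 1

Answer: 1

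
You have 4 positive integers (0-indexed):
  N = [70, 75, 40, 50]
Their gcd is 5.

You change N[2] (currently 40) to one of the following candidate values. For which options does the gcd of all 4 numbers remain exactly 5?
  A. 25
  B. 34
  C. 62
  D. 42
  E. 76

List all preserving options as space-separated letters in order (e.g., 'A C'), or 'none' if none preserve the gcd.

Answer: A

Derivation:
Old gcd = 5; gcd of others (without N[2]) = 5
New gcd for candidate v: gcd(5, v). Preserves old gcd iff gcd(5, v) = 5.
  Option A: v=25, gcd(5,25)=5 -> preserves
  Option B: v=34, gcd(5,34)=1 -> changes
  Option C: v=62, gcd(5,62)=1 -> changes
  Option D: v=42, gcd(5,42)=1 -> changes
  Option E: v=76, gcd(5,76)=1 -> changes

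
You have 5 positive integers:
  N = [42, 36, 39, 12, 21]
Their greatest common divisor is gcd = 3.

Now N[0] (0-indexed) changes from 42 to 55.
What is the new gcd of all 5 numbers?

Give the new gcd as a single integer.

Numbers: [42, 36, 39, 12, 21], gcd = 3
Change: index 0, 42 -> 55
gcd of the OTHER numbers (without index 0): gcd([36, 39, 12, 21]) = 3
New gcd = gcd(g_others, new_val) = gcd(3, 55) = 1

Answer: 1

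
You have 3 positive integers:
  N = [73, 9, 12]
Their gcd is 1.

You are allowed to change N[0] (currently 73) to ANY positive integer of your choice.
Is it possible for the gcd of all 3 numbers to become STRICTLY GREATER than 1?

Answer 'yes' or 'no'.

Current gcd = 1
gcd of all OTHER numbers (without N[0]=73): gcd([9, 12]) = 3
The new gcd after any change is gcd(3, new_value).
This can be at most 3.
Since 3 > old gcd 1, the gcd CAN increase (e.g., set N[0] = 3).

Answer: yes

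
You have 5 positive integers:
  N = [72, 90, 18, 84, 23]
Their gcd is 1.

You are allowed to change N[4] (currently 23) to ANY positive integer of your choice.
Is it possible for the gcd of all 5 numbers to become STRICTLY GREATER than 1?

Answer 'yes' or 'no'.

Answer: yes

Derivation:
Current gcd = 1
gcd of all OTHER numbers (without N[4]=23): gcd([72, 90, 18, 84]) = 6
The new gcd after any change is gcd(6, new_value).
This can be at most 6.
Since 6 > old gcd 1, the gcd CAN increase (e.g., set N[4] = 6).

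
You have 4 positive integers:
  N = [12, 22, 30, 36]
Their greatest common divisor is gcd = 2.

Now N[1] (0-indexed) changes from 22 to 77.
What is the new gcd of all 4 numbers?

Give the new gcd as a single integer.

Numbers: [12, 22, 30, 36], gcd = 2
Change: index 1, 22 -> 77
gcd of the OTHER numbers (without index 1): gcd([12, 30, 36]) = 6
New gcd = gcd(g_others, new_val) = gcd(6, 77) = 1

Answer: 1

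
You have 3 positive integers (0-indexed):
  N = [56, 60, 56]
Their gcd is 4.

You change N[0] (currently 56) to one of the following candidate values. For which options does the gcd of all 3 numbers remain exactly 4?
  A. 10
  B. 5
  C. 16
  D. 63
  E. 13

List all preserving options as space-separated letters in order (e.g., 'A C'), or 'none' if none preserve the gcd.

Old gcd = 4; gcd of others (without N[0]) = 4
New gcd for candidate v: gcd(4, v). Preserves old gcd iff gcd(4, v) = 4.
  Option A: v=10, gcd(4,10)=2 -> changes
  Option B: v=5, gcd(4,5)=1 -> changes
  Option C: v=16, gcd(4,16)=4 -> preserves
  Option D: v=63, gcd(4,63)=1 -> changes
  Option E: v=13, gcd(4,13)=1 -> changes

Answer: C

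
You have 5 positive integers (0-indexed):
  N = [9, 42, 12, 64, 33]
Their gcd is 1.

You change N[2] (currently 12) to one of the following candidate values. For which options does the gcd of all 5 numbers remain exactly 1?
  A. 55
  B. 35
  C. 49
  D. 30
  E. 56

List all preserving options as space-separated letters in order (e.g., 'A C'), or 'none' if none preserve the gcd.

Answer: A B C D E

Derivation:
Old gcd = 1; gcd of others (without N[2]) = 1
New gcd for candidate v: gcd(1, v). Preserves old gcd iff gcd(1, v) = 1.
  Option A: v=55, gcd(1,55)=1 -> preserves
  Option B: v=35, gcd(1,35)=1 -> preserves
  Option C: v=49, gcd(1,49)=1 -> preserves
  Option D: v=30, gcd(1,30)=1 -> preserves
  Option E: v=56, gcd(1,56)=1 -> preserves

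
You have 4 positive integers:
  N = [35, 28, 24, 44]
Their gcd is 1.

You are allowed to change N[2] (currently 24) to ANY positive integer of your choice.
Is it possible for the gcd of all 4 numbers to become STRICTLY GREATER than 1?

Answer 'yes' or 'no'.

Current gcd = 1
gcd of all OTHER numbers (without N[2]=24): gcd([35, 28, 44]) = 1
The new gcd after any change is gcd(1, new_value).
This can be at most 1.
Since 1 = old gcd 1, the gcd can only stay the same or decrease.

Answer: no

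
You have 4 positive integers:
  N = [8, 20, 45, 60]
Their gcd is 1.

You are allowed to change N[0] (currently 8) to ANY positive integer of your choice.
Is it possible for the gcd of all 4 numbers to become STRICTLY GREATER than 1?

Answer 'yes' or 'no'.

Current gcd = 1
gcd of all OTHER numbers (without N[0]=8): gcd([20, 45, 60]) = 5
The new gcd after any change is gcd(5, new_value).
This can be at most 5.
Since 5 > old gcd 1, the gcd CAN increase (e.g., set N[0] = 5).

Answer: yes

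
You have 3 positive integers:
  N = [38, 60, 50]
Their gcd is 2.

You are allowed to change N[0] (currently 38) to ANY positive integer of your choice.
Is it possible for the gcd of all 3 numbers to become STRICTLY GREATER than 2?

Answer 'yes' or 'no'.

Answer: yes

Derivation:
Current gcd = 2
gcd of all OTHER numbers (without N[0]=38): gcd([60, 50]) = 10
The new gcd after any change is gcd(10, new_value).
This can be at most 10.
Since 10 > old gcd 2, the gcd CAN increase (e.g., set N[0] = 10).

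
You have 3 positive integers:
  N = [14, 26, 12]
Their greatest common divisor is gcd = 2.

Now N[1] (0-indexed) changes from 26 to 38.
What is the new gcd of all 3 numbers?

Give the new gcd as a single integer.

Numbers: [14, 26, 12], gcd = 2
Change: index 1, 26 -> 38
gcd of the OTHER numbers (without index 1): gcd([14, 12]) = 2
New gcd = gcd(g_others, new_val) = gcd(2, 38) = 2

Answer: 2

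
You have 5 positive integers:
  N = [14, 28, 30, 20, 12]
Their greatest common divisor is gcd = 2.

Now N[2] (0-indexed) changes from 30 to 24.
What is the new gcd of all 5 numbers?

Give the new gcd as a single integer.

Answer: 2

Derivation:
Numbers: [14, 28, 30, 20, 12], gcd = 2
Change: index 2, 30 -> 24
gcd of the OTHER numbers (without index 2): gcd([14, 28, 20, 12]) = 2
New gcd = gcd(g_others, new_val) = gcd(2, 24) = 2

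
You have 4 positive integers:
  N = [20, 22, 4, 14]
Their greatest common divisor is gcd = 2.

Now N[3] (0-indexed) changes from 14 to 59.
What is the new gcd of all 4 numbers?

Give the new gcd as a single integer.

Answer: 1

Derivation:
Numbers: [20, 22, 4, 14], gcd = 2
Change: index 3, 14 -> 59
gcd of the OTHER numbers (without index 3): gcd([20, 22, 4]) = 2
New gcd = gcd(g_others, new_val) = gcd(2, 59) = 1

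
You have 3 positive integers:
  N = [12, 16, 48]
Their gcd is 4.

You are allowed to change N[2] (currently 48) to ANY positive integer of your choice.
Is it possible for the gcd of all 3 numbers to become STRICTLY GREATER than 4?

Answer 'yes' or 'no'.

Answer: no

Derivation:
Current gcd = 4
gcd of all OTHER numbers (without N[2]=48): gcd([12, 16]) = 4
The new gcd after any change is gcd(4, new_value).
This can be at most 4.
Since 4 = old gcd 4, the gcd can only stay the same or decrease.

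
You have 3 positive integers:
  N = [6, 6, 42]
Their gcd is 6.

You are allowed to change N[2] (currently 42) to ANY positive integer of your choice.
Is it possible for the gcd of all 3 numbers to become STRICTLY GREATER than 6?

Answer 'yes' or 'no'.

Answer: no

Derivation:
Current gcd = 6
gcd of all OTHER numbers (without N[2]=42): gcd([6, 6]) = 6
The new gcd after any change is gcd(6, new_value).
This can be at most 6.
Since 6 = old gcd 6, the gcd can only stay the same or decrease.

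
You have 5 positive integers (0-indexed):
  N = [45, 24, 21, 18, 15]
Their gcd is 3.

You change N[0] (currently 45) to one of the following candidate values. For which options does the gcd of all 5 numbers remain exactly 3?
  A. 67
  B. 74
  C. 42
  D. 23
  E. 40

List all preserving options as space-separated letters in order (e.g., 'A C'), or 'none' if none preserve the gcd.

Answer: C

Derivation:
Old gcd = 3; gcd of others (without N[0]) = 3
New gcd for candidate v: gcd(3, v). Preserves old gcd iff gcd(3, v) = 3.
  Option A: v=67, gcd(3,67)=1 -> changes
  Option B: v=74, gcd(3,74)=1 -> changes
  Option C: v=42, gcd(3,42)=3 -> preserves
  Option D: v=23, gcd(3,23)=1 -> changes
  Option E: v=40, gcd(3,40)=1 -> changes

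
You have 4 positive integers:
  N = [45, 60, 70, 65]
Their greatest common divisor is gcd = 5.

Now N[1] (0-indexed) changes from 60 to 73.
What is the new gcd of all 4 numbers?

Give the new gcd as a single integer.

Answer: 1

Derivation:
Numbers: [45, 60, 70, 65], gcd = 5
Change: index 1, 60 -> 73
gcd of the OTHER numbers (without index 1): gcd([45, 70, 65]) = 5
New gcd = gcd(g_others, new_val) = gcd(5, 73) = 1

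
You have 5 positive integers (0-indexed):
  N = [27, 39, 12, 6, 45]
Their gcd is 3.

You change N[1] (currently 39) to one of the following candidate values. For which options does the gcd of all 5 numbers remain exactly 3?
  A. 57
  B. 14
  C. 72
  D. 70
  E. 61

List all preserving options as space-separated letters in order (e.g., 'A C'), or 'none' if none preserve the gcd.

Old gcd = 3; gcd of others (without N[1]) = 3
New gcd for candidate v: gcd(3, v). Preserves old gcd iff gcd(3, v) = 3.
  Option A: v=57, gcd(3,57)=3 -> preserves
  Option B: v=14, gcd(3,14)=1 -> changes
  Option C: v=72, gcd(3,72)=3 -> preserves
  Option D: v=70, gcd(3,70)=1 -> changes
  Option E: v=61, gcd(3,61)=1 -> changes

Answer: A C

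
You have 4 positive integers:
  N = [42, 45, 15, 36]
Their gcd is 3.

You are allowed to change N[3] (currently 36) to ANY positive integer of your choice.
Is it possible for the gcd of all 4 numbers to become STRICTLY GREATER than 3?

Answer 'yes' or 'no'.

Current gcd = 3
gcd of all OTHER numbers (without N[3]=36): gcd([42, 45, 15]) = 3
The new gcd after any change is gcd(3, new_value).
This can be at most 3.
Since 3 = old gcd 3, the gcd can only stay the same or decrease.

Answer: no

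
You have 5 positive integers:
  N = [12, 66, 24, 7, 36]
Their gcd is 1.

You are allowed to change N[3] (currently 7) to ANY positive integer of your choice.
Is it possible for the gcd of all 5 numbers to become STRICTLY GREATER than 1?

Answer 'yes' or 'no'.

Answer: yes

Derivation:
Current gcd = 1
gcd of all OTHER numbers (without N[3]=7): gcd([12, 66, 24, 36]) = 6
The new gcd after any change is gcd(6, new_value).
This can be at most 6.
Since 6 > old gcd 1, the gcd CAN increase (e.g., set N[3] = 6).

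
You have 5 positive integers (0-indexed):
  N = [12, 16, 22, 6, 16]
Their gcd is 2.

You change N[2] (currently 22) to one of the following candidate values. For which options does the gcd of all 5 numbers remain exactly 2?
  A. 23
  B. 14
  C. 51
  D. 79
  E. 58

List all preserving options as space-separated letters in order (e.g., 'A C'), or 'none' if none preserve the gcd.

Old gcd = 2; gcd of others (without N[2]) = 2
New gcd for candidate v: gcd(2, v). Preserves old gcd iff gcd(2, v) = 2.
  Option A: v=23, gcd(2,23)=1 -> changes
  Option B: v=14, gcd(2,14)=2 -> preserves
  Option C: v=51, gcd(2,51)=1 -> changes
  Option D: v=79, gcd(2,79)=1 -> changes
  Option E: v=58, gcd(2,58)=2 -> preserves

Answer: B E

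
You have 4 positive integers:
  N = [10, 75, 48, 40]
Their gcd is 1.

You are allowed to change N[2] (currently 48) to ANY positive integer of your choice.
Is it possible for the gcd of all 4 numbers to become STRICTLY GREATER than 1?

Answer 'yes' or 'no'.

Answer: yes

Derivation:
Current gcd = 1
gcd of all OTHER numbers (without N[2]=48): gcd([10, 75, 40]) = 5
The new gcd after any change is gcd(5, new_value).
This can be at most 5.
Since 5 > old gcd 1, the gcd CAN increase (e.g., set N[2] = 5).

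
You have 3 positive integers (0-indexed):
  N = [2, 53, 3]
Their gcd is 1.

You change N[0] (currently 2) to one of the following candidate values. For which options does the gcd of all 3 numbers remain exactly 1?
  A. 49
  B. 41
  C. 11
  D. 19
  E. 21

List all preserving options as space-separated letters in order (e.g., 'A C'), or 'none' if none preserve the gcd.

Answer: A B C D E

Derivation:
Old gcd = 1; gcd of others (without N[0]) = 1
New gcd for candidate v: gcd(1, v). Preserves old gcd iff gcd(1, v) = 1.
  Option A: v=49, gcd(1,49)=1 -> preserves
  Option B: v=41, gcd(1,41)=1 -> preserves
  Option C: v=11, gcd(1,11)=1 -> preserves
  Option D: v=19, gcd(1,19)=1 -> preserves
  Option E: v=21, gcd(1,21)=1 -> preserves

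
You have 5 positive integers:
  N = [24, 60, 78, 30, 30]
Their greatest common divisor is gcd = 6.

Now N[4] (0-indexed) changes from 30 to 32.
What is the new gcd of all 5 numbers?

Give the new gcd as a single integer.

Numbers: [24, 60, 78, 30, 30], gcd = 6
Change: index 4, 30 -> 32
gcd of the OTHER numbers (without index 4): gcd([24, 60, 78, 30]) = 6
New gcd = gcd(g_others, new_val) = gcd(6, 32) = 2

Answer: 2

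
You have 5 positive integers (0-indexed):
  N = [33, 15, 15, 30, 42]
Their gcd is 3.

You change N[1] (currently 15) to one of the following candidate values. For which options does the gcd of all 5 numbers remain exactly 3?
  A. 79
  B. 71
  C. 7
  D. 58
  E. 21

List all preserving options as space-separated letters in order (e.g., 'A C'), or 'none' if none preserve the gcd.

Answer: E

Derivation:
Old gcd = 3; gcd of others (without N[1]) = 3
New gcd for candidate v: gcd(3, v). Preserves old gcd iff gcd(3, v) = 3.
  Option A: v=79, gcd(3,79)=1 -> changes
  Option B: v=71, gcd(3,71)=1 -> changes
  Option C: v=7, gcd(3,7)=1 -> changes
  Option D: v=58, gcd(3,58)=1 -> changes
  Option E: v=21, gcd(3,21)=3 -> preserves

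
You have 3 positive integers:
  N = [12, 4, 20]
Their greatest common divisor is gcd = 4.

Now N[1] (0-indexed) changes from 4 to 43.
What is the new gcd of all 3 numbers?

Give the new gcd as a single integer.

Numbers: [12, 4, 20], gcd = 4
Change: index 1, 4 -> 43
gcd of the OTHER numbers (without index 1): gcd([12, 20]) = 4
New gcd = gcd(g_others, new_val) = gcd(4, 43) = 1

Answer: 1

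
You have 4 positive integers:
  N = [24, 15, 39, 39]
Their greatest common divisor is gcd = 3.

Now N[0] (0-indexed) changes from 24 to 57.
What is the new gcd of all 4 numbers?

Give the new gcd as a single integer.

Numbers: [24, 15, 39, 39], gcd = 3
Change: index 0, 24 -> 57
gcd of the OTHER numbers (without index 0): gcd([15, 39, 39]) = 3
New gcd = gcd(g_others, new_val) = gcd(3, 57) = 3

Answer: 3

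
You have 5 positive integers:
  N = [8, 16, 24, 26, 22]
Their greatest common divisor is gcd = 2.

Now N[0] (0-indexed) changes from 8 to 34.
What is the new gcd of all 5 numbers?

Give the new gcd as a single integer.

Answer: 2

Derivation:
Numbers: [8, 16, 24, 26, 22], gcd = 2
Change: index 0, 8 -> 34
gcd of the OTHER numbers (without index 0): gcd([16, 24, 26, 22]) = 2
New gcd = gcd(g_others, new_val) = gcd(2, 34) = 2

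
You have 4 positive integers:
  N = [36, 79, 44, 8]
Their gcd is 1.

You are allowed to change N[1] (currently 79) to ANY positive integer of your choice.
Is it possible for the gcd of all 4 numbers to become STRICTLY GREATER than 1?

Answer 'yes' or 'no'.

Answer: yes

Derivation:
Current gcd = 1
gcd of all OTHER numbers (without N[1]=79): gcd([36, 44, 8]) = 4
The new gcd after any change is gcd(4, new_value).
This can be at most 4.
Since 4 > old gcd 1, the gcd CAN increase (e.g., set N[1] = 4).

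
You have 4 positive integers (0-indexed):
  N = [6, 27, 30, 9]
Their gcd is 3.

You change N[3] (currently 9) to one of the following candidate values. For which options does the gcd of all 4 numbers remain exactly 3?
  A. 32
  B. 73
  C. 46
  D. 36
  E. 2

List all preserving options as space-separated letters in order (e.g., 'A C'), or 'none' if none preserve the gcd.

Old gcd = 3; gcd of others (without N[3]) = 3
New gcd for candidate v: gcd(3, v). Preserves old gcd iff gcd(3, v) = 3.
  Option A: v=32, gcd(3,32)=1 -> changes
  Option B: v=73, gcd(3,73)=1 -> changes
  Option C: v=46, gcd(3,46)=1 -> changes
  Option D: v=36, gcd(3,36)=3 -> preserves
  Option E: v=2, gcd(3,2)=1 -> changes

Answer: D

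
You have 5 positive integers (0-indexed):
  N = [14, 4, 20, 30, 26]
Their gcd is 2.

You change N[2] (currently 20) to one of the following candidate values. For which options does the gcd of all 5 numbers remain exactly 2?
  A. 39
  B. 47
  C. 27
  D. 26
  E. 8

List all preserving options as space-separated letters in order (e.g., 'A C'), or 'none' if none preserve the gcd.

Answer: D E

Derivation:
Old gcd = 2; gcd of others (without N[2]) = 2
New gcd for candidate v: gcd(2, v). Preserves old gcd iff gcd(2, v) = 2.
  Option A: v=39, gcd(2,39)=1 -> changes
  Option B: v=47, gcd(2,47)=1 -> changes
  Option C: v=27, gcd(2,27)=1 -> changes
  Option D: v=26, gcd(2,26)=2 -> preserves
  Option E: v=8, gcd(2,8)=2 -> preserves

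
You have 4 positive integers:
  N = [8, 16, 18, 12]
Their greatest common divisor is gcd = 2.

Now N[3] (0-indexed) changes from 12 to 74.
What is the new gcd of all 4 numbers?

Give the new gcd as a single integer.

Numbers: [8, 16, 18, 12], gcd = 2
Change: index 3, 12 -> 74
gcd of the OTHER numbers (without index 3): gcd([8, 16, 18]) = 2
New gcd = gcd(g_others, new_val) = gcd(2, 74) = 2

Answer: 2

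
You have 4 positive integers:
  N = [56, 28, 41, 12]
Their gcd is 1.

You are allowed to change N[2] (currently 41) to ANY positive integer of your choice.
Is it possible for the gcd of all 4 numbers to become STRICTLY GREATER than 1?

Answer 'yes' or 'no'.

Current gcd = 1
gcd of all OTHER numbers (without N[2]=41): gcd([56, 28, 12]) = 4
The new gcd after any change is gcd(4, new_value).
This can be at most 4.
Since 4 > old gcd 1, the gcd CAN increase (e.g., set N[2] = 4).

Answer: yes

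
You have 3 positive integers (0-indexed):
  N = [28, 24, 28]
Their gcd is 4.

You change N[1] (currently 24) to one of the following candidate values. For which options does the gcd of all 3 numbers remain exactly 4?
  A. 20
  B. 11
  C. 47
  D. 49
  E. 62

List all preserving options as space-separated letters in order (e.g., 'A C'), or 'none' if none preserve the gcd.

Answer: A

Derivation:
Old gcd = 4; gcd of others (without N[1]) = 28
New gcd for candidate v: gcd(28, v). Preserves old gcd iff gcd(28, v) = 4.
  Option A: v=20, gcd(28,20)=4 -> preserves
  Option B: v=11, gcd(28,11)=1 -> changes
  Option C: v=47, gcd(28,47)=1 -> changes
  Option D: v=49, gcd(28,49)=7 -> changes
  Option E: v=62, gcd(28,62)=2 -> changes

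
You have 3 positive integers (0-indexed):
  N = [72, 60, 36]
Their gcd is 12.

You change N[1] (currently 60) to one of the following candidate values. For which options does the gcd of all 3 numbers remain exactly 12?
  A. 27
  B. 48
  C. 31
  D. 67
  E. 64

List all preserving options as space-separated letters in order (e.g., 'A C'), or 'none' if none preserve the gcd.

Old gcd = 12; gcd of others (without N[1]) = 36
New gcd for candidate v: gcd(36, v). Preserves old gcd iff gcd(36, v) = 12.
  Option A: v=27, gcd(36,27)=9 -> changes
  Option B: v=48, gcd(36,48)=12 -> preserves
  Option C: v=31, gcd(36,31)=1 -> changes
  Option D: v=67, gcd(36,67)=1 -> changes
  Option E: v=64, gcd(36,64)=4 -> changes

Answer: B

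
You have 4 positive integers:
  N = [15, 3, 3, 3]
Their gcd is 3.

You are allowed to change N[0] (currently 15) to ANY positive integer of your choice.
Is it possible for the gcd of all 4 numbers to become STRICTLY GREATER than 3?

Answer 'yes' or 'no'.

Answer: no

Derivation:
Current gcd = 3
gcd of all OTHER numbers (without N[0]=15): gcd([3, 3, 3]) = 3
The new gcd after any change is gcd(3, new_value).
This can be at most 3.
Since 3 = old gcd 3, the gcd can only stay the same or decrease.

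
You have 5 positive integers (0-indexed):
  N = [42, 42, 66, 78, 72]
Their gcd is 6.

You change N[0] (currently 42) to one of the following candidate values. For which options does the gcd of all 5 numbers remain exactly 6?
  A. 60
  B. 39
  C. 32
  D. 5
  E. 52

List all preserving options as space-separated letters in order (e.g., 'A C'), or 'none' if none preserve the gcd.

Answer: A

Derivation:
Old gcd = 6; gcd of others (without N[0]) = 6
New gcd for candidate v: gcd(6, v). Preserves old gcd iff gcd(6, v) = 6.
  Option A: v=60, gcd(6,60)=6 -> preserves
  Option B: v=39, gcd(6,39)=3 -> changes
  Option C: v=32, gcd(6,32)=2 -> changes
  Option D: v=5, gcd(6,5)=1 -> changes
  Option E: v=52, gcd(6,52)=2 -> changes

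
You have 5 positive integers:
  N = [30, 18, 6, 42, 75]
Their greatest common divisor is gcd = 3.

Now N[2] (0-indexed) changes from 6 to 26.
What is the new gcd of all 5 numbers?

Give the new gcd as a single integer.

Numbers: [30, 18, 6, 42, 75], gcd = 3
Change: index 2, 6 -> 26
gcd of the OTHER numbers (without index 2): gcd([30, 18, 42, 75]) = 3
New gcd = gcd(g_others, new_val) = gcd(3, 26) = 1

Answer: 1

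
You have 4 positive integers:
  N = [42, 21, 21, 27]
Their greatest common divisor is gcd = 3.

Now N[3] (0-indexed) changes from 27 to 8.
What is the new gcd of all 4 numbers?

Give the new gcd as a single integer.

Numbers: [42, 21, 21, 27], gcd = 3
Change: index 3, 27 -> 8
gcd of the OTHER numbers (without index 3): gcd([42, 21, 21]) = 21
New gcd = gcd(g_others, new_val) = gcd(21, 8) = 1

Answer: 1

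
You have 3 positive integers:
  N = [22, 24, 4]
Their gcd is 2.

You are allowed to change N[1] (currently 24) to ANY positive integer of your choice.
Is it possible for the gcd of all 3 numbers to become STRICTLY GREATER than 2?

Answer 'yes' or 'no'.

Answer: no

Derivation:
Current gcd = 2
gcd of all OTHER numbers (without N[1]=24): gcd([22, 4]) = 2
The new gcd after any change is gcd(2, new_value).
This can be at most 2.
Since 2 = old gcd 2, the gcd can only stay the same or decrease.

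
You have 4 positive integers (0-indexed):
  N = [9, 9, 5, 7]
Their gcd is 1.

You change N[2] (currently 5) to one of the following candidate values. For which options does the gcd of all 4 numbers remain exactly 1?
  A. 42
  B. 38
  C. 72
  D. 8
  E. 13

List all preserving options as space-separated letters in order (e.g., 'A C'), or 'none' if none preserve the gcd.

Answer: A B C D E

Derivation:
Old gcd = 1; gcd of others (without N[2]) = 1
New gcd for candidate v: gcd(1, v). Preserves old gcd iff gcd(1, v) = 1.
  Option A: v=42, gcd(1,42)=1 -> preserves
  Option B: v=38, gcd(1,38)=1 -> preserves
  Option C: v=72, gcd(1,72)=1 -> preserves
  Option D: v=8, gcd(1,8)=1 -> preserves
  Option E: v=13, gcd(1,13)=1 -> preserves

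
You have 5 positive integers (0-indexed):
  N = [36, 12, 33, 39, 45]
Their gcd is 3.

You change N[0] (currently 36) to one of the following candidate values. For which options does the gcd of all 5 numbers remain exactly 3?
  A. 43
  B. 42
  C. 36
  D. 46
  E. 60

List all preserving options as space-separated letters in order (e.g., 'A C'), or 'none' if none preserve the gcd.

Answer: B C E

Derivation:
Old gcd = 3; gcd of others (without N[0]) = 3
New gcd for candidate v: gcd(3, v). Preserves old gcd iff gcd(3, v) = 3.
  Option A: v=43, gcd(3,43)=1 -> changes
  Option B: v=42, gcd(3,42)=3 -> preserves
  Option C: v=36, gcd(3,36)=3 -> preserves
  Option D: v=46, gcd(3,46)=1 -> changes
  Option E: v=60, gcd(3,60)=3 -> preserves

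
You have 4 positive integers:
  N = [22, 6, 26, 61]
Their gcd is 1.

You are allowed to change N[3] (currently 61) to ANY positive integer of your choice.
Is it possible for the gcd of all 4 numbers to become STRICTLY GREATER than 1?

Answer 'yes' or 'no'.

Answer: yes

Derivation:
Current gcd = 1
gcd of all OTHER numbers (without N[3]=61): gcd([22, 6, 26]) = 2
The new gcd after any change is gcd(2, new_value).
This can be at most 2.
Since 2 > old gcd 1, the gcd CAN increase (e.g., set N[3] = 2).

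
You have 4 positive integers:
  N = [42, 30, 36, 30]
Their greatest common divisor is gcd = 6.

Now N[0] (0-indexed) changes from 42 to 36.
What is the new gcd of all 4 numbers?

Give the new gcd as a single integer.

Answer: 6

Derivation:
Numbers: [42, 30, 36, 30], gcd = 6
Change: index 0, 42 -> 36
gcd of the OTHER numbers (without index 0): gcd([30, 36, 30]) = 6
New gcd = gcd(g_others, new_val) = gcd(6, 36) = 6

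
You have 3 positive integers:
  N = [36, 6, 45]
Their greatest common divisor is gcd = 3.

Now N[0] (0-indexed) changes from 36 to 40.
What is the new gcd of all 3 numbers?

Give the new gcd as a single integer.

Numbers: [36, 6, 45], gcd = 3
Change: index 0, 36 -> 40
gcd of the OTHER numbers (without index 0): gcd([6, 45]) = 3
New gcd = gcd(g_others, new_val) = gcd(3, 40) = 1

Answer: 1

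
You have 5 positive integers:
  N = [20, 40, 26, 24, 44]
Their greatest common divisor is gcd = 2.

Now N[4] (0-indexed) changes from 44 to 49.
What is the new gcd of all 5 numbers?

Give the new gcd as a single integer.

Answer: 1

Derivation:
Numbers: [20, 40, 26, 24, 44], gcd = 2
Change: index 4, 44 -> 49
gcd of the OTHER numbers (without index 4): gcd([20, 40, 26, 24]) = 2
New gcd = gcd(g_others, new_val) = gcd(2, 49) = 1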